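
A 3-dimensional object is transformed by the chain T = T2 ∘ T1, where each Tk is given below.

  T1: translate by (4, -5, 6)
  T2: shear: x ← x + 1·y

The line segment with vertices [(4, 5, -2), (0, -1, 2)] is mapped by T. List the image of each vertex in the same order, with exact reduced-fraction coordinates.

image vertices: (8, 0, 4), (-2, -6, 8)

T1 translate by (4, -5, 6): (4, 5, -2) → (8, 0, 4); (0, -1, 2) → (4, -6, 8)
T2 shear: x ← x + 1·y: (8, 0, 4) → (8, 0, 4); (4, -6, 8) → (-2, -6, 8)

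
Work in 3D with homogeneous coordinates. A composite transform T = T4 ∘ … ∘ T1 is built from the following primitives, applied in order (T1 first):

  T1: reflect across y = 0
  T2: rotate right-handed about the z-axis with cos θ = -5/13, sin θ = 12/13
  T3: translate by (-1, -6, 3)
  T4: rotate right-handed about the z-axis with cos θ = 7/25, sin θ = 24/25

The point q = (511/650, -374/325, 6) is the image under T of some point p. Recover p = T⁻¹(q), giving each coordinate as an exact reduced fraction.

p = (9/2, 2, 3)

T1 = [1 0 0 0; 0 -1 0 0; 0 0 1 0; 0 0 0 1]
T2·T1 = [-5/13 12/13 0 0; 12/13 5/13 0 0; 0 0 1 0; 0 0 0 1]
T3·…·T1 = [-5/13 12/13 0 -1; 12/13 5/13 0 -6; 0 0 1 3; 0 0 0 1]
T4·…·T1 = [-323/325 -36/325 0 137/25; -36/325 323/325 0 -66/25; 0 0 1 3; 0 0 0 1]
det M = -1; M⁻¹ = [-323/325 -36/325 0 67/13; -36/325 323/325 0 42/13; 0 0 1 -3; 0 0 0 1]
M⁻¹ · (511/650, -374/325, 6)ᵀ = (9/2, 2, 3)ᵀ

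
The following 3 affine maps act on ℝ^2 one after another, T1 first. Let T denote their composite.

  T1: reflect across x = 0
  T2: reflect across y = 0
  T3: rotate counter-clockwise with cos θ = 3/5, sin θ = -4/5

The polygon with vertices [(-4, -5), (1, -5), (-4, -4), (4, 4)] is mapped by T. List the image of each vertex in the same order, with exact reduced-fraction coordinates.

T1 reflect across x = 0: (-4, -5) → (4, -5); (1, -5) → (-1, -5); (-4, -4) → (4, -4); (4, 4) → (-4, 4)
T2 reflect across y = 0: (4, -5) → (4, 5); (-1, -5) → (-1, 5); (4, -4) → (4, 4); (-4, 4) → (-4, -4)
T3 rotate counter-clockwise with cos θ = 3/5, sin θ = -4/5: (4, 5) → (32/5, -1/5); (-1, 5) → (17/5, 19/5); (4, 4) → (28/5, -4/5); (-4, -4) → (-28/5, 4/5)

image vertices: (32/5, -1/5), (17/5, 19/5), (28/5, -4/5), (-28/5, 4/5)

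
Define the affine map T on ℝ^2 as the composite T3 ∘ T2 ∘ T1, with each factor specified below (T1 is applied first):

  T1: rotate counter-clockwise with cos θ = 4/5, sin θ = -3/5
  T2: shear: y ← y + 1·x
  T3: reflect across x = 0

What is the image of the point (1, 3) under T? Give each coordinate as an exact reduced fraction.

T1 rotate counter-clockwise with cos θ = 4/5, sin θ = -3/5: (1, 3) → (13/5, 9/5)
T2 shear: y ← y + 1·x: (13/5, 9/5) → (13/5, 22/5)
T3 reflect across x = 0: (13/5, 22/5) → (-13/5, 22/5)

T(p) = (-13/5, 22/5)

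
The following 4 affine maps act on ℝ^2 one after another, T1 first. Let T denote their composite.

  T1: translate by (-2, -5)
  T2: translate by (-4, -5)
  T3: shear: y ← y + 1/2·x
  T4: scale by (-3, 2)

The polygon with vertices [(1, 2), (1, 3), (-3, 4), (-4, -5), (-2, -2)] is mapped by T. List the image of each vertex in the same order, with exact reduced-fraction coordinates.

image vertices: (15, -21), (15, -19), (27, -21), (30, -40), (24, -32)

T1 translate by (-2, -5): (1, 2) → (-1, -3); (1, 3) → (-1, -2); (-3, 4) → (-5, -1); (-4, -5) → (-6, -10); (-2, -2) → (-4, -7)
T2 translate by (-4, -5): (-1, -3) → (-5, -8); (-1, -2) → (-5, -7); (-5, -1) → (-9, -6); (-6, -10) → (-10, -15); (-4, -7) → (-8, -12)
T3 shear: y ← y + 1/2·x: (-5, -8) → (-5, -21/2); (-5, -7) → (-5, -19/2); (-9, -6) → (-9, -21/2); (-10, -15) → (-10, -20); (-8, -12) → (-8, -16)
T4 scale by (-3, 2): (-5, -21/2) → (15, -21); (-5, -19/2) → (15, -19); (-9, -21/2) → (27, -21); (-10, -20) → (30, -40); (-8, -16) → (24, -32)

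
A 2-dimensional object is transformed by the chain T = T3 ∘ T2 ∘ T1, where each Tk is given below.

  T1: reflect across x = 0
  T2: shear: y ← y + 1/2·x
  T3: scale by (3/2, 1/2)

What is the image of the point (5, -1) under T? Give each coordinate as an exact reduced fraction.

T(p) = (-15/2, -7/4)

T1 reflect across x = 0: (5, -1) → (-5, -1)
T2 shear: y ← y + 1/2·x: (-5, -1) → (-5, -7/2)
T3 scale by (3/2, 1/2): (-5, -7/2) → (-15/2, -7/4)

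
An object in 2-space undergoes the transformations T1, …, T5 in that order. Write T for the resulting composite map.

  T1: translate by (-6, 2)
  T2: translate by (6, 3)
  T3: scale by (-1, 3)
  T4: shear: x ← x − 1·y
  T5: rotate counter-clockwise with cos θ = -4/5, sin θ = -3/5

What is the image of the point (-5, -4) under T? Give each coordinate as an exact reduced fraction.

T(p) = (1/5, -18/5)

T1 translate by (-6, 2): (-5, -4) → (-11, -2)
T2 translate by (6, 3): (-11, -2) → (-5, 1)
T3 scale by (-1, 3): (-5, 1) → (5, 3)
T4 shear: x ← x − 1·y: (5, 3) → (2, 3)
T5 rotate counter-clockwise with cos θ = -4/5, sin θ = -3/5: (2, 3) → (1/5, -18/5)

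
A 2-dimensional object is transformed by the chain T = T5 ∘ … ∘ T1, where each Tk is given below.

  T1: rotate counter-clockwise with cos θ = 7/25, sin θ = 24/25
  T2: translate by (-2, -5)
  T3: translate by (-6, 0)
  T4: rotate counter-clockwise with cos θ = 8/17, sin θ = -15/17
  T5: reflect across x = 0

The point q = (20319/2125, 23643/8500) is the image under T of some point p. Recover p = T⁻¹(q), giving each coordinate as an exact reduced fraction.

p = (-7/4, -8/5)

T1 = [7/25 -24/25 0; 24/25 7/25 0; 0 0 1]
T2·T1 = [7/25 -24/25 -2; 24/25 7/25 -5; 0 0 1]
T3·…·T1 = [7/25 -24/25 -8; 24/25 7/25 -5; 0 0 1]
T4·…·T1 = [416/425 -87/425 -139/17; 87/425 416/425 80/17; 0 0 1]
T5·…·T1 = [-416/425 87/425 139/17; 87/425 416/425 80/17; 0 0 1]
det M = -1; M⁻¹ = [-416/425 87/425 176/25; 87/425 416/425 -157/25; 0 0 1]
M⁻¹ · (20319/2125, 23643/8500)ᵀ = (-7/4, -8/5)ᵀ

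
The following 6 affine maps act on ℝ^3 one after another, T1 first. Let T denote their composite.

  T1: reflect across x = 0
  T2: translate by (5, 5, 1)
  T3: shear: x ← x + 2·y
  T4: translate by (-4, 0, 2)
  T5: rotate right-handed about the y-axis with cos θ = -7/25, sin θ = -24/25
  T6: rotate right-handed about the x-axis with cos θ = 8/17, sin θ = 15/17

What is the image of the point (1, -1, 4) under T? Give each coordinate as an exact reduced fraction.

T1 reflect across x = 0: (1, -1, 4) → (-1, -1, 4)
T2 translate by (5, 5, 1): (-1, -1, 4) → (4, 4, 5)
T3 shear: x ← x + 2·y: (4, 4, 5) → (12, 4, 5)
T4 translate by (-4, 0, 2): (12, 4, 5) → (8, 4, 7)
T5 rotate right-handed about the y-axis with cos θ = -7/25, sin θ = -24/25: (8, 4, 7) → (-224/25, 4, 143/25)
T6 rotate right-handed about the x-axis with cos θ = 8/17, sin θ = 15/17: (-224/25, 4, 143/25) → (-224/25, -269/85, 2644/425)

T(p) = (-224/25, -269/85, 2644/425)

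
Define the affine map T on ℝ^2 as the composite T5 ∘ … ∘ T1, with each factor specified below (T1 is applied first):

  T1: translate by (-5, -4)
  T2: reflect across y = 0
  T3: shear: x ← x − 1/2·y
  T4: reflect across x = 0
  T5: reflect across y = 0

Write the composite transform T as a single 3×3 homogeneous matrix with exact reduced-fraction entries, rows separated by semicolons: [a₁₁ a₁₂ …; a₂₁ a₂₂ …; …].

T = [-1 -1/2 7; 0 1 -4; 0 0 1]

T1 = [1 0 -5; 0 1 -4; 0 0 1]
T2·T1 = [1 0 -5; 0 -1 4; 0 0 1]
T3·…·T1 = [1 1/2 -7; 0 -1 4; 0 0 1]
T4·…·T1 = [-1 -1/2 7; 0 -1 4; 0 0 1]
T5·…·T1 = [-1 -1/2 7; 0 1 -4; 0 0 1]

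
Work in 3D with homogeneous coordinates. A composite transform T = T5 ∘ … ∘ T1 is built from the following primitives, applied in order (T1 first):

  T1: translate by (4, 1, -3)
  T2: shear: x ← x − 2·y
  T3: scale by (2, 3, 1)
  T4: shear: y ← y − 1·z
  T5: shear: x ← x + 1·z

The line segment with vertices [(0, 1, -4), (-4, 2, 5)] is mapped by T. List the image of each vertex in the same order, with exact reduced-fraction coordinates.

T1 translate by (4, 1, -3): (0, 1, -4) → (4, 2, -7); (-4, 2, 5) → (0, 3, 2)
T2 shear: x ← x − 2·y: (4, 2, -7) → (0, 2, -7); (0, 3, 2) → (-6, 3, 2)
T3 scale by (2, 3, 1): (0, 2, -7) → (0, 6, -7); (-6, 3, 2) → (-12, 9, 2)
T4 shear: y ← y − 1·z: (0, 6, -7) → (0, 13, -7); (-12, 9, 2) → (-12, 7, 2)
T5 shear: x ← x + 1·z: (0, 13, -7) → (-7, 13, -7); (-12, 7, 2) → (-10, 7, 2)

image vertices: (-7, 13, -7), (-10, 7, 2)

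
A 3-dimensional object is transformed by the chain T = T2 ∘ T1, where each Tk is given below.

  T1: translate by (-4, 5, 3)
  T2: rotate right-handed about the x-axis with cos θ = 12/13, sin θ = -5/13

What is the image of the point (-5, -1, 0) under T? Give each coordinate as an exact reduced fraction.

T1 translate by (-4, 5, 3): (-5, -1, 0) → (-9, 4, 3)
T2 rotate right-handed about the x-axis with cos θ = 12/13, sin θ = -5/13: (-9, 4, 3) → (-9, 63/13, 16/13)

T(p) = (-9, 63/13, 16/13)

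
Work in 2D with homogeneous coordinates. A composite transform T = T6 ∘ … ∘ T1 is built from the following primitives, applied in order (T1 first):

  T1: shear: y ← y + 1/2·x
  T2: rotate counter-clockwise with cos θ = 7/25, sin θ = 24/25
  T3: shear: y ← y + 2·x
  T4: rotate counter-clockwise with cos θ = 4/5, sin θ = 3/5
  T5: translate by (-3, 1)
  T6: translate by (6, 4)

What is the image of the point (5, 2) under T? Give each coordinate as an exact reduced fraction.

T(p) = (133/250, 428/125)

T1 shear: y ← y + 1/2·x: (5, 2) → (5, 9/2)
T2 rotate counter-clockwise with cos θ = 7/25, sin θ = 24/25: (5, 9/2) → (-73/25, 303/50)
T3 shear: y ← y + 2·x: (-73/25, 303/50) → (-73/25, 11/50)
T4 rotate counter-clockwise with cos θ = 4/5, sin θ = 3/5: (-73/25, 11/50) → (-617/250, -197/125)
T5 translate by (-3, 1): (-617/250, -197/125) → (-1367/250, -72/125)
T6 translate by (6, 4): (-1367/250, -72/125) → (133/250, 428/125)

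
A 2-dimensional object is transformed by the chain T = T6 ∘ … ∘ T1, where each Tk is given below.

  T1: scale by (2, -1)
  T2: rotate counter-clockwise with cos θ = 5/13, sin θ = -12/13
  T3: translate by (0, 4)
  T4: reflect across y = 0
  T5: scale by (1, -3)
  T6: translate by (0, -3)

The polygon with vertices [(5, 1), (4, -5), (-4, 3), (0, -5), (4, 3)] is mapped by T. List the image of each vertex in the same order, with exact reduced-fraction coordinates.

T1 scale by (2, -1): (5, 1) → (10, -1); (4, -5) → (8, 5); (-4, 3) → (-8, -3); (0, -5) → (0, 5); (4, 3) → (8, -3)
T2 rotate counter-clockwise with cos θ = 5/13, sin θ = -12/13: (10, -1) → (38/13, -125/13); (8, 5) → (100/13, -71/13); (-8, -3) → (-76/13, 81/13); (0, 5) → (60/13, 25/13); (8, -3) → (4/13, -111/13)
T3 translate by (0, 4): (38/13, -125/13) → (38/13, -73/13); (100/13, -71/13) → (100/13, -19/13); (-76/13, 81/13) → (-76/13, 133/13); (60/13, 25/13) → (60/13, 77/13); (4/13, -111/13) → (4/13, -59/13)
T4 reflect across y = 0: (38/13, -73/13) → (38/13, 73/13); (100/13, -19/13) → (100/13, 19/13); (-76/13, 133/13) → (-76/13, -133/13); (60/13, 77/13) → (60/13, -77/13); (4/13, -59/13) → (4/13, 59/13)
T5 scale by (1, -3): (38/13, 73/13) → (38/13, -219/13); (100/13, 19/13) → (100/13, -57/13); (-76/13, -133/13) → (-76/13, 399/13); (60/13, -77/13) → (60/13, 231/13); (4/13, 59/13) → (4/13, -177/13)
T6 translate by (0, -3): (38/13, -219/13) → (38/13, -258/13); (100/13, -57/13) → (100/13, -96/13); (-76/13, 399/13) → (-76/13, 360/13); (60/13, 231/13) → (60/13, 192/13); (4/13, -177/13) → (4/13, -216/13)

image vertices: (38/13, -258/13), (100/13, -96/13), (-76/13, 360/13), (60/13, 192/13), (4/13, -216/13)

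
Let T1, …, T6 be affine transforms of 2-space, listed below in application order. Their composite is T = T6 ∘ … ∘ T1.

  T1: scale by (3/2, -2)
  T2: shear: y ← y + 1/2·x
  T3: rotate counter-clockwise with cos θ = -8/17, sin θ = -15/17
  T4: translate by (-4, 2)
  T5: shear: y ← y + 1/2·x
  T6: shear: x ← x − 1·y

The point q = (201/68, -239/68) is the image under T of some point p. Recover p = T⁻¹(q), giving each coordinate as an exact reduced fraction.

p = (2, -2)

T1 = [3/2 0 0; 0 -2 0; 0 0 1]
T2·T1 = [3/2 0 0; 3/4 -2 0; 0 0 1]
T3·…·T1 = [-3/68 -30/17 0; -57/34 16/17 0; 0 0 1]
T4·…·T1 = [-3/68 -30/17 -4; -57/34 16/17 2; 0 0 1]
T5·…·T1 = [-3/68 -30/17 -4; -231/136 1/17 0; 0 0 1]
T6·…·T1 = [225/136 -31/17 -4; -231/136 1/17 0; 0 0 1]
det M = -3; M⁻¹ = [-1/51 -31/51 -4/51; -77/136 -75/136 -77/34; 0 0 1]
M⁻¹ · (201/68, -239/68)ᵀ = (2, -2)ᵀ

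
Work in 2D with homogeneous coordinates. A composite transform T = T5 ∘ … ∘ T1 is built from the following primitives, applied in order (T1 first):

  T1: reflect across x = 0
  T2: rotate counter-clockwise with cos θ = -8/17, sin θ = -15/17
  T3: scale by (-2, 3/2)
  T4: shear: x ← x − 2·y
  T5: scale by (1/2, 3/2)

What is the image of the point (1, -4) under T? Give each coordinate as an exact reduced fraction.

T(p) = (-37/34, 423/68)

T1 reflect across x = 0: (1, -4) → (-1, -4)
T2 rotate counter-clockwise with cos θ = -8/17, sin θ = -15/17: (-1, -4) → (-52/17, 47/17)
T3 scale by (-2, 3/2): (-52/17, 47/17) → (104/17, 141/34)
T4 shear: x ← x − 2·y: (104/17, 141/34) → (-37/17, 141/34)
T5 scale by (1/2, 3/2): (-37/17, 141/34) → (-37/34, 423/68)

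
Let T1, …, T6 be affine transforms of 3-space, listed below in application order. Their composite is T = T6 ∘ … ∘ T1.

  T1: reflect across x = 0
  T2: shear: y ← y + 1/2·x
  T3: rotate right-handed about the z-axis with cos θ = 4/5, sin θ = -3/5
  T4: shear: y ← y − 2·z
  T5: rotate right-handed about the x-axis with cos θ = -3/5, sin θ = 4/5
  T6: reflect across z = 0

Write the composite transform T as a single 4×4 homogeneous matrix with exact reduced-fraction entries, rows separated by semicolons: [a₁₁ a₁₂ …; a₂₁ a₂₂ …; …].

T1 = [-1 0 0 0; 0 1 0 0; 0 0 1 0; 0 0 0 1]
T2·T1 = [-1 0 0 0; -1/2 1 0 0; 0 0 1 0; 0 0 0 1]
T3·…·T1 = [-11/10 3/5 0 0; 1/5 4/5 0 0; 0 0 1 0; 0 0 0 1]
T4·…·T1 = [-11/10 3/5 0 0; 1/5 4/5 -2 0; 0 0 1 0; 0 0 0 1]
T5·…·T1 = [-11/10 3/5 0 0; -3/25 -12/25 2/5 0; 4/25 16/25 -11/5 0; 0 0 0 1]
T6·…·T1 = [-11/10 3/5 0 0; -3/25 -12/25 2/5 0; -4/25 -16/25 11/5 0; 0 0 0 1]

T = [-11/10 3/5 0 0; -3/25 -12/25 2/5 0; -4/25 -16/25 11/5 0; 0 0 0 1]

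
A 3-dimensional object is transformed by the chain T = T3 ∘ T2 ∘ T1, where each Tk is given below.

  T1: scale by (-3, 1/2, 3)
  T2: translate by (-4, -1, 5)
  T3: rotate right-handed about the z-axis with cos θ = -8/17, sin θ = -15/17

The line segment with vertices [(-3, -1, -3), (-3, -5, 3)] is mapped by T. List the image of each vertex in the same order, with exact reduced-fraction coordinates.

image vertices: (-125/34, -63/17, -4), (-185/34, -47/17, 14)

T1 scale by (-3, 1/2, 3): (-3, -1, -3) → (9, -1/2, -9); (-3, -5, 3) → (9, -5/2, 9)
T2 translate by (-4, -1, 5): (9, -1/2, -9) → (5, -3/2, -4); (9, -5/2, 9) → (5, -7/2, 14)
T3 rotate right-handed about the z-axis with cos θ = -8/17, sin θ = -15/17: (5, -3/2, -4) → (-125/34, -63/17, -4); (5, -7/2, 14) → (-185/34, -47/17, 14)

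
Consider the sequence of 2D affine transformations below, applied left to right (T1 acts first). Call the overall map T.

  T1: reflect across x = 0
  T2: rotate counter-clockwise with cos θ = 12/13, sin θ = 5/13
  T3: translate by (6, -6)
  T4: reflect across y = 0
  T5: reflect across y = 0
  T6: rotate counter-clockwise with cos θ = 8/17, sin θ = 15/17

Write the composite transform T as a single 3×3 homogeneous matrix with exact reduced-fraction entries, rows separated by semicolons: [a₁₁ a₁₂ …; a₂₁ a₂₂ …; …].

T1 = [-1 0 0; 0 1 0; 0 0 1]
T2·T1 = [-12/13 -5/13 0; -5/13 12/13 0; 0 0 1]
T3·…·T1 = [-12/13 -5/13 6; -5/13 12/13 -6; 0 0 1]
T4·…·T1 = [-12/13 -5/13 6; 5/13 -12/13 6; 0 0 1]
T5·…·T1 = [-12/13 -5/13 6; -5/13 12/13 -6; 0 0 1]
T6·…·T1 = [-21/221 -220/221 138/17; -220/221 21/221 42/17; 0 0 1]

T = [-21/221 -220/221 138/17; -220/221 21/221 42/17; 0 0 1]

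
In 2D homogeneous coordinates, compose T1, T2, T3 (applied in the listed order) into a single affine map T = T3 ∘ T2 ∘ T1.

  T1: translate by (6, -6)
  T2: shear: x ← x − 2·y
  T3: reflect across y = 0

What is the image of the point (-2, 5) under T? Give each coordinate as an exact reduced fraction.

T(p) = (6, 1)

T1 translate by (6, -6): (-2, 5) → (4, -1)
T2 shear: x ← x − 2·y: (4, -1) → (6, -1)
T3 reflect across y = 0: (6, -1) → (6, 1)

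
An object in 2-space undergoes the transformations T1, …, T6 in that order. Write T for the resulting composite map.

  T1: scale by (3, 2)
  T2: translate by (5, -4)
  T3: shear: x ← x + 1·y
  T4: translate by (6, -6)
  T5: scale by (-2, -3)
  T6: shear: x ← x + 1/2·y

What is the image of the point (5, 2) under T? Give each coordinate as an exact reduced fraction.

T(p) = (-43, 18)

T1 scale by (3, 2): (5, 2) → (15, 4)
T2 translate by (5, -4): (15, 4) → (20, 0)
T3 shear: x ← x + 1·y: (20, 0) → (20, 0)
T4 translate by (6, -6): (20, 0) → (26, -6)
T5 scale by (-2, -3): (26, -6) → (-52, 18)
T6 shear: x ← x + 1/2·y: (-52, 18) → (-43, 18)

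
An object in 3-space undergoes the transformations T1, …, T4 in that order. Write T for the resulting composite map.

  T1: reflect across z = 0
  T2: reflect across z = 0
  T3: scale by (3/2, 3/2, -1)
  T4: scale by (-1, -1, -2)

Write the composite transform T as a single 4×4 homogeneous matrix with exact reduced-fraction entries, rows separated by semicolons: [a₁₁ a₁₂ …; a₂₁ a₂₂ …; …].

T1 = [1 0 0 0; 0 1 0 0; 0 0 -1 0; 0 0 0 1]
T2·T1 = [1 0 0 0; 0 1 0 0; 0 0 1 0; 0 0 0 1]
T3·…·T1 = [3/2 0 0 0; 0 3/2 0 0; 0 0 -1 0; 0 0 0 1]
T4·…·T1 = [-3/2 0 0 0; 0 -3/2 0 0; 0 0 2 0; 0 0 0 1]

T = [-3/2 0 0 0; 0 -3/2 0 0; 0 0 2 0; 0 0 0 1]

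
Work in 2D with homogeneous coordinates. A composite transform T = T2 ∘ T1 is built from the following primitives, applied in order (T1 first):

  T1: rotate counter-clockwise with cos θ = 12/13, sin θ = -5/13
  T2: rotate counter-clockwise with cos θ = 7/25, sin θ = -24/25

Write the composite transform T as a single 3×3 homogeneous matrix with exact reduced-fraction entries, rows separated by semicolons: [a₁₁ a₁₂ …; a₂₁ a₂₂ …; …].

T = [-36/325 323/325 0; -323/325 -36/325 0; 0 0 1]

T1 = [12/13 5/13 0; -5/13 12/13 0; 0 0 1]
T2·T1 = [-36/325 323/325 0; -323/325 -36/325 0; 0 0 1]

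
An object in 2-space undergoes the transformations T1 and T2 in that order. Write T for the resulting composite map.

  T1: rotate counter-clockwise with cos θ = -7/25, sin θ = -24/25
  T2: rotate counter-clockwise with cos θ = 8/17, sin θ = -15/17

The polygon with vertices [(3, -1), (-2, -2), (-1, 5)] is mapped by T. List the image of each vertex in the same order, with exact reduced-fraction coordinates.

T1 rotate counter-clockwise with cos θ = -7/25, sin θ = -24/25: (3, -1) → (-9/5, -13/5); (-2, -2) → (-34/25, 62/25); (-1, 5) → (127/25, -11/25)
T2 rotate counter-clockwise with cos θ = 8/17, sin θ = -15/17: (-9/5, -13/5) → (-267/85, 31/85); (-34/25, 62/25) → (658/425, 1006/425); (127/25, -11/25) → (851/425, -1993/425)

image vertices: (-267/85, 31/85), (658/425, 1006/425), (851/425, -1993/425)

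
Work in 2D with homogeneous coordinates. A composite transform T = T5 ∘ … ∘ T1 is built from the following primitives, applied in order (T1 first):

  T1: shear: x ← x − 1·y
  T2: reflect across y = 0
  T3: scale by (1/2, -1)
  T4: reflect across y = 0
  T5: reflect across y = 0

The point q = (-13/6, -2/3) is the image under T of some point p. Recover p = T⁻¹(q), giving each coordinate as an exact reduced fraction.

p = (-5, -2/3)

T1 = [1 -1 0; 0 1 0; 0 0 1]
T2·T1 = [1 -1 0; 0 -1 0; 0 0 1]
T3·…·T1 = [1/2 -1/2 0; 0 1 0; 0 0 1]
T4·…·T1 = [1/2 -1/2 0; 0 -1 0; 0 0 1]
T5·…·T1 = [1/2 -1/2 0; 0 1 0; 0 0 1]
det M = 1/2; M⁻¹ = [2 1 0; 0 1 0; 0 0 1]
M⁻¹ · (-13/6, -2/3)ᵀ = (-5, -2/3)ᵀ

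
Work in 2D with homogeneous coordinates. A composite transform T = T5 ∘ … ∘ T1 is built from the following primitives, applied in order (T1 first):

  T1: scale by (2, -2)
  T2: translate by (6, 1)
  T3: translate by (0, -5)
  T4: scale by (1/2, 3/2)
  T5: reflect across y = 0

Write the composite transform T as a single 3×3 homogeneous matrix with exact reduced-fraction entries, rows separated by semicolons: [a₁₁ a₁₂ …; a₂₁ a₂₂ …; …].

T1 = [2 0 0; 0 -2 0; 0 0 1]
T2·T1 = [2 0 6; 0 -2 1; 0 0 1]
T3·…·T1 = [2 0 6; 0 -2 -4; 0 0 1]
T4·…·T1 = [1 0 3; 0 -3 -6; 0 0 1]
T5·…·T1 = [1 0 3; 0 3 6; 0 0 1]

T = [1 0 3; 0 3 6; 0 0 1]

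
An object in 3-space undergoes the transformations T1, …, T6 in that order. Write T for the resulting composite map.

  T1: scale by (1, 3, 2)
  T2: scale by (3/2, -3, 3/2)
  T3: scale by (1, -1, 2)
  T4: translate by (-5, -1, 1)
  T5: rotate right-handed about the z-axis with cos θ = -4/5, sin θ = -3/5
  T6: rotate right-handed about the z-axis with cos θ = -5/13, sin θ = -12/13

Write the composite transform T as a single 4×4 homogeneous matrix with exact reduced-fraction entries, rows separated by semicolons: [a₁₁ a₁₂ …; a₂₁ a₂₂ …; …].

T1 = [1 0 0 0; 0 3 0 0; 0 0 2 0; 0 0 0 1]
T2·T1 = [3/2 0 0 0; 0 -9 0 0; 0 0 3 0; 0 0 0 1]
T3·…·T1 = [3/2 0 0 0; 0 9 0 0; 0 0 6 0; 0 0 0 1]
T4·…·T1 = [3/2 0 0 -5; 0 9 0 -1; 0 0 6 1; 0 0 0 1]
T5·…·T1 = [-6/5 27/5 0 17/5; -9/10 -36/5 0 19/5; 0 0 6 1; 0 0 0 1]
T6·…·T1 = [-24/65 -567/65 0 11/5; 189/130 -144/65 0 -23/5; 0 0 6 1; 0 0 0 1]

T = [-24/65 -567/65 0 11/5; 189/130 -144/65 0 -23/5; 0 0 6 1; 0 0 0 1]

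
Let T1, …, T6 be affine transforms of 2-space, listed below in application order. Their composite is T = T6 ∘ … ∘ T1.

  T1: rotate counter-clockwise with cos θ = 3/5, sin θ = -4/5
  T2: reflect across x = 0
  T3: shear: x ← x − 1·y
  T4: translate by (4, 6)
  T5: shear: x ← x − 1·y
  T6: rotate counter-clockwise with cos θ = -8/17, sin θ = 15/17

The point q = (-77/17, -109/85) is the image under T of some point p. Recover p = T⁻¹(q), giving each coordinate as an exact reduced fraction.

T1 = [3/5 4/5 0; -4/5 3/5 0; 0 0 1]
T2·T1 = [-3/5 -4/5 0; -4/5 3/5 0; 0 0 1]
T3·…·T1 = [1/5 -7/5 0; -4/5 3/5 0; 0 0 1]
T4·…·T1 = [1/5 -7/5 4; -4/5 3/5 6; 0 0 1]
T5·…·T1 = [1 -2 -2; -4/5 3/5 6; 0 0 1]
T6·…·T1 = [4/17 7/17 -74/17; 107/85 -174/85 -78/17; 0 0 1]
det M = -1; M⁻¹ = [174/85 7/17 54/5; 107/85 -4/17 22/5; 0 0 1]
M⁻¹ · (-77/17, -109/85)ᵀ = (1, -1)ᵀ

p = (1, -1)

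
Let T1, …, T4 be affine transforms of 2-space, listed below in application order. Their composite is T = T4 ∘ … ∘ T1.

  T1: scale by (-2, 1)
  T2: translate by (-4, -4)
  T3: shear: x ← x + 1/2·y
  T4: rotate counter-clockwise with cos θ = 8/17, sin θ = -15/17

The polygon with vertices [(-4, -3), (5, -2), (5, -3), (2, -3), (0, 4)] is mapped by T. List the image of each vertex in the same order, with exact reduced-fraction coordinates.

T1 scale by (-2, 1): (-4, -3) → (8, -3); (5, -2) → (-10, -2); (5, -3) → (-10, -3); (2, -3) → (-4, -3); (0, 4) → (0, 4)
T2 translate by (-4, -4): (8, -3) → (4, -7); (-10, -2) → (-14, -6); (-10, -3) → (-14, -7); (-4, -3) → (-8, -7); (0, 4) → (-4, 0)
T3 shear: x ← x + 1/2·y: (4, -7) → (1/2, -7); (-14, -6) → (-17, -6); (-14, -7) → (-35/2, -7); (-8, -7) → (-23/2, -7); (-4, 0) → (-4, 0)
T4 rotate counter-clockwise with cos θ = 8/17, sin θ = -15/17: (1/2, -7) → (-101/17, -127/34); (-17, -6) → (-226/17, 207/17); (-35/2, -7) → (-245/17, 413/34); (-23/2, -7) → (-197/17, 233/34); (-4, 0) → (-32/17, 60/17)

image vertices: (-101/17, -127/34), (-226/17, 207/17), (-245/17, 413/34), (-197/17, 233/34), (-32/17, 60/17)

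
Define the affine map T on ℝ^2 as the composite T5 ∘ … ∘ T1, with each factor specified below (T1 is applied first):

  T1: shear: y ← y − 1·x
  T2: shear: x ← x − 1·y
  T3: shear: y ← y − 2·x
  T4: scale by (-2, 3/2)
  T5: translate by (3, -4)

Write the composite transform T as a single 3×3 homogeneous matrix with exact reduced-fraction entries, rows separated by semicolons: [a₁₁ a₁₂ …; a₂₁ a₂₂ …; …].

T = [-4 2 3; -15/2 9/2 -4; 0 0 1]

T1 = [1 0 0; -1 1 0; 0 0 1]
T2·T1 = [2 -1 0; -1 1 0; 0 0 1]
T3·…·T1 = [2 -1 0; -5 3 0; 0 0 1]
T4·…·T1 = [-4 2 0; -15/2 9/2 0; 0 0 1]
T5·…·T1 = [-4 2 3; -15/2 9/2 -4; 0 0 1]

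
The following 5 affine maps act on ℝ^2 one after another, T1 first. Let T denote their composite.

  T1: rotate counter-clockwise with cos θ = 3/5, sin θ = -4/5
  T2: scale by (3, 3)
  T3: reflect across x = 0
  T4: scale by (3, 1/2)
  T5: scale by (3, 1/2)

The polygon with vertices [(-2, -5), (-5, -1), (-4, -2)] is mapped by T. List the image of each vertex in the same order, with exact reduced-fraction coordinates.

T1 rotate counter-clockwise with cos θ = 3/5, sin θ = -4/5: (-2, -5) → (-26/5, -7/5); (-5, -1) → (-19/5, 17/5); (-4, -2) → (-4, 2)
T2 scale by (3, 3): (-26/5, -7/5) → (-78/5, -21/5); (-19/5, 17/5) → (-57/5, 51/5); (-4, 2) → (-12, 6)
T3 reflect across x = 0: (-78/5, -21/5) → (78/5, -21/5); (-57/5, 51/5) → (57/5, 51/5); (-12, 6) → (12, 6)
T4 scale by (3, 1/2): (78/5, -21/5) → (234/5, -21/10); (57/5, 51/5) → (171/5, 51/10); (12, 6) → (36, 3)
T5 scale by (3, 1/2): (234/5, -21/10) → (702/5, -21/20); (171/5, 51/10) → (513/5, 51/20); (36, 3) → (108, 3/2)

image vertices: (702/5, -21/20), (513/5, 51/20), (108, 3/2)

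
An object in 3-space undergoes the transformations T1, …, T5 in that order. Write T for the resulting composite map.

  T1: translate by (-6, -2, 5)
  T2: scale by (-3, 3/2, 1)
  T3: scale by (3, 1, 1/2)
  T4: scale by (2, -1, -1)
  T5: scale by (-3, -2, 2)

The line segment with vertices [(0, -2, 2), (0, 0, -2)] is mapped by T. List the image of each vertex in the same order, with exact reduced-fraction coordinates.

image vertices: (-324, -12, -7), (-324, -6, -3)

T1 translate by (-6, -2, 5): (0, -2, 2) → (-6, -4, 7); (0, 0, -2) → (-6, -2, 3)
T2 scale by (-3, 3/2, 1): (-6, -4, 7) → (18, -6, 7); (-6, -2, 3) → (18, -3, 3)
T3 scale by (3, 1, 1/2): (18, -6, 7) → (54, -6, 7/2); (18, -3, 3) → (54, -3, 3/2)
T4 scale by (2, -1, -1): (54, -6, 7/2) → (108, 6, -7/2); (54, -3, 3/2) → (108, 3, -3/2)
T5 scale by (-3, -2, 2): (108, 6, -7/2) → (-324, -12, -7); (108, 3, -3/2) → (-324, -6, -3)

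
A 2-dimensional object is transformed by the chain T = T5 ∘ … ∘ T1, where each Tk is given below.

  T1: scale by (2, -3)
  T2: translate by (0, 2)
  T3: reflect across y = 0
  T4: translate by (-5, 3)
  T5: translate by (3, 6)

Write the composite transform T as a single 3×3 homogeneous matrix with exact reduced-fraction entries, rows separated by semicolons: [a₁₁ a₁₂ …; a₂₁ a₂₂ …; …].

T1 = [2 0 0; 0 -3 0; 0 0 1]
T2·T1 = [2 0 0; 0 -3 2; 0 0 1]
T3·…·T1 = [2 0 0; 0 3 -2; 0 0 1]
T4·…·T1 = [2 0 -5; 0 3 1; 0 0 1]
T5·…·T1 = [2 0 -2; 0 3 7; 0 0 1]

T = [2 0 -2; 0 3 7; 0 0 1]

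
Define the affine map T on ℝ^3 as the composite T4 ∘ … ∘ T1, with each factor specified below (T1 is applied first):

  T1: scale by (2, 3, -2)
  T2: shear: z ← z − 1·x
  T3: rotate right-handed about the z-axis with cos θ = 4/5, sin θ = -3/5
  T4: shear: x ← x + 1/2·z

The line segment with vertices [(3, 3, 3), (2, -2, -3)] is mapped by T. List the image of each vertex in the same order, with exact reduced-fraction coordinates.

image vertices: (21/5, 18/5, -12), (3/5, -36/5, 2)

T1 scale by (2, 3, -2): (3, 3, 3) → (6, 9, -6); (2, -2, -3) → (4, -6, 6)
T2 shear: z ← z − 1·x: (6, 9, -6) → (6, 9, -12); (4, -6, 6) → (4, -6, 2)
T3 rotate right-handed about the z-axis with cos θ = 4/5, sin θ = -3/5: (6, 9, -12) → (51/5, 18/5, -12); (4, -6, 2) → (-2/5, -36/5, 2)
T4 shear: x ← x + 1/2·z: (51/5, 18/5, -12) → (21/5, 18/5, -12); (-2/5, -36/5, 2) → (3/5, -36/5, 2)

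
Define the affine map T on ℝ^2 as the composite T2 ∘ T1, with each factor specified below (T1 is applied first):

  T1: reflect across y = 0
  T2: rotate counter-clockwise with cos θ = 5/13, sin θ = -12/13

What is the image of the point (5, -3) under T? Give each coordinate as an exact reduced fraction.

T1 reflect across y = 0: (5, -3) → (5, 3)
T2 rotate counter-clockwise with cos θ = 5/13, sin θ = -12/13: (5, 3) → (61/13, -45/13)

T(p) = (61/13, -45/13)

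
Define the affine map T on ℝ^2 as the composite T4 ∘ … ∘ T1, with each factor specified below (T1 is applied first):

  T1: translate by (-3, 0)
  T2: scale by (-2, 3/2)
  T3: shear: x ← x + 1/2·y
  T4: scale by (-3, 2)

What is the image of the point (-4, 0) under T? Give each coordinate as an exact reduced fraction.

T(p) = (-42, 0)

T1 translate by (-3, 0): (-4, 0) → (-7, 0)
T2 scale by (-2, 3/2): (-7, 0) → (14, 0)
T3 shear: x ← x + 1/2·y: (14, 0) → (14, 0)
T4 scale by (-3, 2): (14, 0) → (-42, 0)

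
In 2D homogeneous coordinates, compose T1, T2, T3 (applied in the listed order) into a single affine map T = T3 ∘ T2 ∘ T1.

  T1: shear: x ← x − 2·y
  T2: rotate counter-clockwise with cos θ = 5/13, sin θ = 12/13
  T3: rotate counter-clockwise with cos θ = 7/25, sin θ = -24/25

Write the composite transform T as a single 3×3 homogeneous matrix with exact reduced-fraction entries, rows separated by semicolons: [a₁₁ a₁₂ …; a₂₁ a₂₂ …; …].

T1 = [1 -2 0; 0 1 0; 0 0 1]
T2·T1 = [5/13 -22/13 0; 12/13 -19/13 0; 0 0 1]
T3·…·T1 = [323/325 -122/65 0; -36/325 79/65 0; 0 0 1]

T = [323/325 -122/65 0; -36/325 79/65 0; 0 0 1]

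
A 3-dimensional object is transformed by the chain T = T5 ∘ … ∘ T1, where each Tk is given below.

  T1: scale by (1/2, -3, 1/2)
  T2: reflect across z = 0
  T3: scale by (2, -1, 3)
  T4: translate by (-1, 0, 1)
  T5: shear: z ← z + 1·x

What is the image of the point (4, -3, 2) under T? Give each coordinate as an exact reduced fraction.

T(p) = (3, -9, 1)

T1 scale by (1/2, -3, 1/2): (4, -3, 2) → (2, 9, 1)
T2 reflect across z = 0: (2, 9, 1) → (2, 9, -1)
T3 scale by (2, -1, 3): (2, 9, -1) → (4, -9, -3)
T4 translate by (-1, 0, 1): (4, -9, -3) → (3, -9, -2)
T5 shear: z ← z + 1·x: (3, -9, -2) → (3, -9, 1)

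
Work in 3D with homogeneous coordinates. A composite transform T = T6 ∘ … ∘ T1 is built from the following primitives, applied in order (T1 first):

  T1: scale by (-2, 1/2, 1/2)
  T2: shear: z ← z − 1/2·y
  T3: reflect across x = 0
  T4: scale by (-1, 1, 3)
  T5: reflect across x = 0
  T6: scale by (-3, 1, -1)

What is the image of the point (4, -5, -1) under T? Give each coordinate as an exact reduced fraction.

T1 scale by (-2, 1/2, 1/2): (4, -5, -1) → (-8, -5/2, -1/2)
T2 shear: z ← z − 1/2·y: (-8, -5/2, -1/2) → (-8, -5/2, 3/4)
T3 reflect across x = 0: (-8, -5/2, 3/4) → (8, -5/2, 3/4)
T4 scale by (-1, 1, 3): (8, -5/2, 3/4) → (-8, -5/2, 9/4)
T5 reflect across x = 0: (-8, -5/2, 9/4) → (8, -5/2, 9/4)
T6 scale by (-3, 1, -1): (8, -5/2, 9/4) → (-24, -5/2, -9/4)

T(p) = (-24, -5/2, -9/4)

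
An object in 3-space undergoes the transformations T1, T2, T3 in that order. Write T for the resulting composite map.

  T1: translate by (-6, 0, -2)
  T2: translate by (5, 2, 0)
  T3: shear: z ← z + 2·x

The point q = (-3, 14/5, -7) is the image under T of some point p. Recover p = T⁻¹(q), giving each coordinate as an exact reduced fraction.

p = (-2, 4/5, 1)

T1 = [1 0 0 -6; 0 1 0 0; 0 0 1 -2; 0 0 0 1]
T2·T1 = [1 0 0 -1; 0 1 0 2; 0 0 1 -2; 0 0 0 1]
T3·…·T1 = [1 0 0 -1; 0 1 0 2; 2 0 1 -4; 0 0 0 1]
det M = 1; M⁻¹ = [1 0 0 1; 0 1 0 -2; -2 0 1 2; 0 0 0 1]
M⁻¹ · (-3, 14/5, -7)ᵀ = (-2, 4/5, 1)ᵀ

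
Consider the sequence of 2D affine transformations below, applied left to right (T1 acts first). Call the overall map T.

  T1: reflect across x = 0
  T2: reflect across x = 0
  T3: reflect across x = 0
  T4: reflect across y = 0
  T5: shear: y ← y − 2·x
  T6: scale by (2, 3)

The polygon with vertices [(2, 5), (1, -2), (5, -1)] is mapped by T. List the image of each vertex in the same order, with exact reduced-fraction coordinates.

image vertices: (-4, -3), (-2, 12), (-10, 33)

T1 reflect across x = 0: (2, 5) → (-2, 5); (1, -2) → (-1, -2); (5, -1) → (-5, -1)
T2 reflect across x = 0: (-2, 5) → (2, 5); (-1, -2) → (1, -2); (-5, -1) → (5, -1)
T3 reflect across x = 0: (2, 5) → (-2, 5); (1, -2) → (-1, -2); (5, -1) → (-5, -1)
T4 reflect across y = 0: (-2, 5) → (-2, -5); (-1, -2) → (-1, 2); (-5, -1) → (-5, 1)
T5 shear: y ← y − 2·x: (-2, -5) → (-2, -1); (-1, 2) → (-1, 4); (-5, 1) → (-5, 11)
T6 scale by (2, 3): (-2, -1) → (-4, -3); (-1, 4) → (-2, 12); (-5, 11) → (-10, 33)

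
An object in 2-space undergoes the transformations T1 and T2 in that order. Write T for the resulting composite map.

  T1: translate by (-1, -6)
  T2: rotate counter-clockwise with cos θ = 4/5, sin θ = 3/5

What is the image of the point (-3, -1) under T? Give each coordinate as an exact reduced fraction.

T(p) = (1, -8)

T1 translate by (-1, -6): (-3, -1) → (-4, -7)
T2 rotate counter-clockwise with cos θ = 4/5, sin θ = 3/5: (-4, -7) → (1, -8)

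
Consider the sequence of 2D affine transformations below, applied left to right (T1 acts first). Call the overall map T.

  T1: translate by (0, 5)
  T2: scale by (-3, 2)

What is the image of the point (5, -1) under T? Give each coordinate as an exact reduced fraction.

T(p) = (-15, 8)

T1 translate by (0, 5): (5, -1) → (5, 4)
T2 scale by (-3, 2): (5, 4) → (-15, 8)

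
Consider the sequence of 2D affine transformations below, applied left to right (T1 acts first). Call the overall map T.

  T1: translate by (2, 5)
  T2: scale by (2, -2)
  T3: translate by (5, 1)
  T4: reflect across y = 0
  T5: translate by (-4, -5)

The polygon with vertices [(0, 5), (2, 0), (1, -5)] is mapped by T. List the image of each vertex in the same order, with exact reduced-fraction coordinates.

T1 translate by (2, 5): (0, 5) → (2, 10); (2, 0) → (4, 5); (1, -5) → (3, 0)
T2 scale by (2, -2): (2, 10) → (4, -20); (4, 5) → (8, -10); (3, 0) → (6, 0)
T3 translate by (5, 1): (4, -20) → (9, -19); (8, -10) → (13, -9); (6, 0) → (11, 1)
T4 reflect across y = 0: (9, -19) → (9, 19); (13, -9) → (13, 9); (11, 1) → (11, -1)
T5 translate by (-4, -5): (9, 19) → (5, 14); (13, 9) → (9, 4); (11, -1) → (7, -6)

image vertices: (5, 14), (9, 4), (7, -6)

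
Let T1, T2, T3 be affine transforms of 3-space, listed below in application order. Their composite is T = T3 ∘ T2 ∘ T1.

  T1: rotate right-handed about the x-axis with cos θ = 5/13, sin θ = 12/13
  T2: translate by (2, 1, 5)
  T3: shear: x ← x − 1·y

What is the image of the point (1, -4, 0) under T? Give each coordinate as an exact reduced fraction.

T(p) = (46/13, -7/13, 17/13)

T1 rotate right-handed about the x-axis with cos θ = 5/13, sin θ = 12/13: (1, -4, 0) → (1, -20/13, -48/13)
T2 translate by (2, 1, 5): (1, -20/13, -48/13) → (3, -7/13, 17/13)
T3 shear: x ← x − 1·y: (3, -7/13, 17/13) → (46/13, -7/13, 17/13)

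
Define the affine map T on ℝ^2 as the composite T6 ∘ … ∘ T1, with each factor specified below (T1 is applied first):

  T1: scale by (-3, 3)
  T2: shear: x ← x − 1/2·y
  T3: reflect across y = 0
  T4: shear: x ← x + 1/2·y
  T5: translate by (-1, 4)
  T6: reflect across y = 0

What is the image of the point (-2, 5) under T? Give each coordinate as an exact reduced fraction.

T(p) = (-10, 11)

T1 scale by (-3, 3): (-2, 5) → (6, 15)
T2 shear: x ← x − 1/2·y: (6, 15) → (-3/2, 15)
T3 reflect across y = 0: (-3/2, 15) → (-3/2, -15)
T4 shear: x ← x + 1/2·y: (-3/2, -15) → (-9, -15)
T5 translate by (-1, 4): (-9, -15) → (-10, -11)
T6 reflect across y = 0: (-10, -11) → (-10, 11)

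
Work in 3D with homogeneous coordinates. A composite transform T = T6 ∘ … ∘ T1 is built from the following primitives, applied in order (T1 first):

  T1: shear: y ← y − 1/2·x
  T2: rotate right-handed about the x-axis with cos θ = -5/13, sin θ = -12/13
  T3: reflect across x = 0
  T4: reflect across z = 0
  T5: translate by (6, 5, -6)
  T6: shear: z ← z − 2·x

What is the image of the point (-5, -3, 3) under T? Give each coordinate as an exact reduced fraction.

T1 shear: y ← y − 1/2·x: (-5, -3, 3) → (-5, -1/2, 3)
T2 rotate right-handed about the x-axis with cos θ = -5/13, sin θ = -12/13: (-5, -1/2, 3) → (-5, 77/26, -9/13)
T3 reflect across x = 0: (-5, 77/26, -9/13) → (5, 77/26, -9/13)
T4 reflect across z = 0: (5, 77/26, -9/13) → (5, 77/26, 9/13)
T5 translate by (6, 5, -6): (5, 77/26, 9/13) → (11, 207/26, -69/13)
T6 shear: z ← z − 2·x: (11, 207/26, -69/13) → (11, 207/26, -355/13)

T(p) = (11, 207/26, -355/13)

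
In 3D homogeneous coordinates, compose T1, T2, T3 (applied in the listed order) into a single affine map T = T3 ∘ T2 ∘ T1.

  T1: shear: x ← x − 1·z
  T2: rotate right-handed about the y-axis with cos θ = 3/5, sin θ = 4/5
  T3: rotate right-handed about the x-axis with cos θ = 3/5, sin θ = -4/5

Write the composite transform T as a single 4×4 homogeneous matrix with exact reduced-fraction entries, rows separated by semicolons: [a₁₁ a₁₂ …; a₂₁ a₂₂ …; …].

T1 = [1 0 -1 0; 0 1 0 0; 0 0 1 0; 0 0 0 1]
T2·T1 = [3/5 0 1/5 0; 0 1 0 0; -4/5 0 7/5 0; 0 0 0 1]
T3·…·T1 = [3/5 0 1/5 0; -16/25 3/5 28/25 0; -12/25 -4/5 21/25 0; 0 0 0 1]

T = [3/5 0 1/5 0; -16/25 3/5 28/25 0; -12/25 -4/5 21/25 0; 0 0 0 1]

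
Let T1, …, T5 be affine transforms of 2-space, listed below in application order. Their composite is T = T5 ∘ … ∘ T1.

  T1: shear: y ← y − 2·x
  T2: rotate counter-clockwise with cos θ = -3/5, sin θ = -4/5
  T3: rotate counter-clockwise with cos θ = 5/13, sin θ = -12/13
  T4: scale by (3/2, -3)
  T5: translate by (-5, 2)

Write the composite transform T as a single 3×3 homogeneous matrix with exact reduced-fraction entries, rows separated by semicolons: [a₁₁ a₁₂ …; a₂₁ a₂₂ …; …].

T1 = [1 0 0; -2 1 0; 0 0 1]
T2·T1 = [-11/5 4/5 0; 2/5 -3/5 0; 0 0 1]
T3·…·T1 = [-31/65 -16/65 0; 142/65 -63/65 0; 0 0 1]
T4·…·T1 = [-93/130 -24/65 0; -426/65 189/65 0; 0 0 1]
T5·…·T1 = [-93/130 -24/65 -5; -426/65 189/65 2; 0 0 1]

T = [-93/130 -24/65 -5; -426/65 189/65 2; 0 0 1]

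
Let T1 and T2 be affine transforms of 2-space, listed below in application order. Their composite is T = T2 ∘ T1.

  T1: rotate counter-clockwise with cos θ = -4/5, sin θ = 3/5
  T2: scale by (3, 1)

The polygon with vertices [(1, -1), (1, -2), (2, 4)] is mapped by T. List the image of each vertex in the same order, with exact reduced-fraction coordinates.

image vertices: (-3/5, 7/5), (6/5, 11/5), (-12, -2)

T1 rotate counter-clockwise with cos θ = -4/5, sin θ = 3/5: (1, -1) → (-1/5, 7/5); (1, -2) → (2/5, 11/5); (2, 4) → (-4, -2)
T2 scale by (3, 1): (-1/5, 7/5) → (-3/5, 7/5); (2/5, 11/5) → (6/5, 11/5); (-4, -2) → (-12, -2)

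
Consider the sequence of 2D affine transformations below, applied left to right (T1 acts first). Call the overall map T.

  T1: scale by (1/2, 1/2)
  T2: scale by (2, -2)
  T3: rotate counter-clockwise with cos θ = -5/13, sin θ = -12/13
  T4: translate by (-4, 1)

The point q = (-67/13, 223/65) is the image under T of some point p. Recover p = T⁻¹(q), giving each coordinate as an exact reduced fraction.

p = (-9/5, 2)

T1 = [1/2 0 0; 0 1/2 0; 0 0 1]
T2·T1 = [1 0 0; 0 -1 0; 0 0 1]
T3·…·T1 = [-5/13 -12/13 0; -12/13 5/13 0; 0 0 1]
T4·…·T1 = [-5/13 -12/13 -4; -12/13 5/13 1; 0 0 1]
det M = -1; M⁻¹ = [-5/13 -12/13 -8/13; -12/13 5/13 -53/13; 0 0 1]
M⁻¹ · (-67/13, 223/65)ᵀ = (-9/5, 2)ᵀ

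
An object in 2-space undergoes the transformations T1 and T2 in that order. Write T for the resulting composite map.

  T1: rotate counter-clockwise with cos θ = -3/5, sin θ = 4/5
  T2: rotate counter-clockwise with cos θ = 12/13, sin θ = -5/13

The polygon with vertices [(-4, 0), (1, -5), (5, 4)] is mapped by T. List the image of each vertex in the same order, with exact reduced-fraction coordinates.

T1 rotate counter-clockwise with cos θ = -3/5, sin θ = 4/5: (-4, 0) → (12/5, -16/5); (1, -5) → (17/5, 19/5); (5, 4) → (-31/5, 8/5)
T2 rotate counter-clockwise with cos θ = 12/13, sin θ = -5/13: (12/5, -16/5) → (64/65, -252/65); (17/5, 19/5) → (23/5, 11/5); (-31/5, 8/5) → (-332/65, 251/65)

image vertices: (64/65, -252/65), (23/5, 11/5), (-332/65, 251/65)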